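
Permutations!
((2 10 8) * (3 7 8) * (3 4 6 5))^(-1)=((2 10 4 6 5 3 7 8))^(-1)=(2 8 7 3 5 6 4 10)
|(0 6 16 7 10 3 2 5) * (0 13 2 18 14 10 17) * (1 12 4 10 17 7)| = 33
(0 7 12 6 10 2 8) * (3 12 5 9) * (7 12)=(0 12 6 10 2 8)(3 7 5 9)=[12, 1, 8, 7, 4, 9, 10, 5, 0, 3, 2, 11, 6]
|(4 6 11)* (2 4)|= |(2 4 6 11)|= 4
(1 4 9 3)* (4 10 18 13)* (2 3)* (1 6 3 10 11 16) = (1 11 16)(2 10 18 13 4 9)(3 6) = [0, 11, 10, 6, 9, 5, 3, 7, 8, 2, 18, 16, 12, 4, 14, 15, 1, 17, 13]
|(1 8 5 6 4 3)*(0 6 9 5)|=6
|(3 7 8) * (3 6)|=4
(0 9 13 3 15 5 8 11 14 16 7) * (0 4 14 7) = (0 9 13 3 15 5 8 11 7 4 14 16) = [9, 1, 2, 15, 14, 8, 6, 4, 11, 13, 10, 7, 12, 3, 16, 5, 0]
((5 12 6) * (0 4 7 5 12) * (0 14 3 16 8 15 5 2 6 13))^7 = (3 16 8 15 5 14)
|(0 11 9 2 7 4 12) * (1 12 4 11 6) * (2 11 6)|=6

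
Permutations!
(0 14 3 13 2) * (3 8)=(0 14 8 3 13 2)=[14, 1, 0, 13, 4, 5, 6, 7, 3, 9, 10, 11, 12, 2, 8]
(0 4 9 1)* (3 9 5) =(0 4 5 3 9 1) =[4, 0, 2, 9, 5, 3, 6, 7, 8, 1]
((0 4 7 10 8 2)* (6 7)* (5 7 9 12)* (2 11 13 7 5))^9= ((0 4 6 9 12 2)(7 10 8 11 13))^9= (0 9)(2 6)(4 12)(7 13 11 8 10)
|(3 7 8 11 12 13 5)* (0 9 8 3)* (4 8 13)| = 4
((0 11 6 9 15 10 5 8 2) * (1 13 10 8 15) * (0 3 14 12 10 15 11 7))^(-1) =(0 7)(1 9 6 11 5 10 12 14 3 2 8 15 13)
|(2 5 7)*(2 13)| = |(2 5 7 13)| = 4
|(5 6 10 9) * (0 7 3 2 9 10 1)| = 8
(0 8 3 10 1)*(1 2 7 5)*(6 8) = (0 6 8 3 10 2 7 5 1) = [6, 0, 7, 10, 4, 1, 8, 5, 3, 9, 2]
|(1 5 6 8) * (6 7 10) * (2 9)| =6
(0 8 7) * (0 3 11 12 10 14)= (0 8 7 3 11 12 10 14)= [8, 1, 2, 11, 4, 5, 6, 3, 7, 9, 14, 12, 10, 13, 0]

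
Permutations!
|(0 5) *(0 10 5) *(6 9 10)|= |(5 6 9 10)|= 4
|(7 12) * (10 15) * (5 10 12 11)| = 6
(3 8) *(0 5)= (0 5)(3 8)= [5, 1, 2, 8, 4, 0, 6, 7, 3]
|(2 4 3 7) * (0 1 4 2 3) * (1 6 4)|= 6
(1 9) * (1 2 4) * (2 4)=(1 9 4)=[0, 9, 2, 3, 1, 5, 6, 7, 8, 4]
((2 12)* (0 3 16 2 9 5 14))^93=((0 3 16 2 12 9 5 14))^93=(0 9 16 14 12 3 5 2)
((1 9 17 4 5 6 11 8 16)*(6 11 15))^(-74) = ((1 9 17 4 5 11 8 16)(6 15))^(-74) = (1 8 5 17)(4 9 16 11)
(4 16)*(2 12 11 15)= (2 12 11 15)(4 16)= [0, 1, 12, 3, 16, 5, 6, 7, 8, 9, 10, 15, 11, 13, 14, 2, 4]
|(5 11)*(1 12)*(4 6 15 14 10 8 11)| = |(1 12)(4 6 15 14 10 8 11 5)| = 8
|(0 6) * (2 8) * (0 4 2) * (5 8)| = 6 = |(0 6 4 2 5 8)|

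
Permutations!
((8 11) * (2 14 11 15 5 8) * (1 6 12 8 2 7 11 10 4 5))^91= ((1 6 12 8 15)(2 14 10 4 5)(7 11))^91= (1 6 12 8 15)(2 14 10 4 5)(7 11)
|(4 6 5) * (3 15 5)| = |(3 15 5 4 6)| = 5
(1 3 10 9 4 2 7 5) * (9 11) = (1 3 10 11 9 4 2 7 5) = [0, 3, 7, 10, 2, 1, 6, 5, 8, 4, 11, 9]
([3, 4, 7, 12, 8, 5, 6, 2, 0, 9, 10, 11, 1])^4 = [4, 3, 2, 8, 12, 5, 6, 7, 1, 9, 10, 11, 0]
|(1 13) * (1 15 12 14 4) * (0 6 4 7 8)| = |(0 6 4 1 13 15 12 14 7 8)| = 10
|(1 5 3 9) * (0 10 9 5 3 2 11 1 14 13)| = 5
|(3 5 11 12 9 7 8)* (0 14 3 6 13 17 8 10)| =36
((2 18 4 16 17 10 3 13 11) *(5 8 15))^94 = (2 17 11 16 13 4 3 18 10)(5 8 15)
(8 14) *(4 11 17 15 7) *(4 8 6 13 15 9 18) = [0, 1, 2, 3, 11, 5, 13, 8, 14, 18, 10, 17, 12, 15, 6, 7, 16, 9, 4] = (4 11 17 9 18)(6 13 15 7 8 14)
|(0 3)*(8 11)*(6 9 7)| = |(0 3)(6 9 7)(8 11)| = 6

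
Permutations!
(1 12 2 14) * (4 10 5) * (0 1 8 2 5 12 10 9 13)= (0 1 10 12 5 4 9 13)(2 14 8)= [1, 10, 14, 3, 9, 4, 6, 7, 2, 13, 12, 11, 5, 0, 8]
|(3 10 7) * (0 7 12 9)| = 6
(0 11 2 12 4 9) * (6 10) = (0 11 2 12 4 9)(6 10) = [11, 1, 12, 3, 9, 5, 10, 7, 8, 0, 6, 2, 4]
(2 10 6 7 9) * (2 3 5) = [0, 1, 10, 5, 4, 2, 7, 9, 8, 3, 6] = (2 10 6 7 9 3 5)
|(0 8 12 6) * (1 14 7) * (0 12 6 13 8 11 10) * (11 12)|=21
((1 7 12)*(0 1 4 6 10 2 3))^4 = (0 4 3 12 2 7 10 1 6)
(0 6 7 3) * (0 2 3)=(0 6 7)(2 3)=[6, 1, 3, 2, 4, 5, 7, 0]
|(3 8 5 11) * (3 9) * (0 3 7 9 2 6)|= |(0 3 8 5 11 2 6)(7 9)|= 14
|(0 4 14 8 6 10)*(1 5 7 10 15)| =|(0 4 14 8 6 15 1 5 7 10)| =10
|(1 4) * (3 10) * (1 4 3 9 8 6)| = |(1 3 10 9 8 6)| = 6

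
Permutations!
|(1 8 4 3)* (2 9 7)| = 12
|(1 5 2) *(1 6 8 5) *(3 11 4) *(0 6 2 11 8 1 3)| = 8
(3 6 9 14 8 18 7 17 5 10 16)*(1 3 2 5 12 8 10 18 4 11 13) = (1 3 6 9 14 10 16 2 5 18 7 17 12 8 4 11 13) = [0, 3, 5, 6, 11, 18, 9, 17, 4, 14, 16, 13, 8, 1, 10, 15, 2, 12, 7]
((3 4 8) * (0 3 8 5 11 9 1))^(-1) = (0 1 9 11 5 4 3)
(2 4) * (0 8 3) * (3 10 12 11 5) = (0 8 10 12 11 5 3)(2 4) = [8, 1, 4, 0, 2, 3, 6, 7, 10, 9, 12, 5, 11]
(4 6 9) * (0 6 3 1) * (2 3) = (0 6 9 4 2 3 1) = [6, 0, 3, 1, 2, 5, 9, 7, 8, 4]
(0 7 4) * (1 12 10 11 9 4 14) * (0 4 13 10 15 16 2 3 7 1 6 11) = (0 1 12 15 16 2 3 7 14 6 11 9 13 10) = [1, 12, 3, 7, 4, 5, 11, 14, 8, 13, 0, 9, 15, 10, 6, 16, 2]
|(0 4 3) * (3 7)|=|(0 4 7 3)|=4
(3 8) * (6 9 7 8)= (3 6 9 7 8)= [0, 1, 2, 6, 4, 5, 9, 8, 3, 7]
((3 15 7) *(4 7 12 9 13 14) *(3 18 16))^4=(3 13 18 12 4)(7 15 14 16 9)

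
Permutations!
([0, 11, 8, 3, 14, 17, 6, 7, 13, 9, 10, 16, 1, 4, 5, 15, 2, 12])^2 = (1 16 8 4 5 12 11 2 13 14 17)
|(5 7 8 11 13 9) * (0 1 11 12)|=9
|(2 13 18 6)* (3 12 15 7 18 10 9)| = 10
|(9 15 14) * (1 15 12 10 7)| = |(1 15 14 9 12 10 7)| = 7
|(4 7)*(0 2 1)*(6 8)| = |(0 2 1)(4 7)(6 8)| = 6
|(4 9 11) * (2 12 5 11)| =|(2 12 5 11 4 9)| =6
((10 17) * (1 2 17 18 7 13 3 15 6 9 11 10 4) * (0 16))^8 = ((0 16)(1 2 17 4)(3 15 6 9 11 10 18 7 13))^8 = (3 13 7 18 10 11 9 6 15)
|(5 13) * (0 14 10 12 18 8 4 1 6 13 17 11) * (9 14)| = |(0 9 14 10 12 18 8 4 1 6 13 5 17 11)| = 14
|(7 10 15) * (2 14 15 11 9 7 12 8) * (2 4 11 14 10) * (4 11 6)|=18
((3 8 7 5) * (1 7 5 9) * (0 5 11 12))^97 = ((0 5 3 8 11 12)(1 7 9))^97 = (0 5 3 8 11 12)(1 7 9)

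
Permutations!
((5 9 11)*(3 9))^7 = ((3 9 11 5))^7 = (3 5 11 9)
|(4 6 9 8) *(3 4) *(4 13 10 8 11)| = |(3 13 10 8)(4 6 9 11)| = 4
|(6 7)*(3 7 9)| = |(3 7 6 9)| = 4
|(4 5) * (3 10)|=2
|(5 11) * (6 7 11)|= 4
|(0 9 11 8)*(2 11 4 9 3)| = |(0 3 2 11 8)(4 9)| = 10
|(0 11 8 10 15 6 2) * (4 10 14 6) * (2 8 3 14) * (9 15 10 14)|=10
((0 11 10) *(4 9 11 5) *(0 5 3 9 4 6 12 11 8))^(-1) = (0 8 9 3)(5 10 11 12 6)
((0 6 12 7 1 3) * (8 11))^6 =((0 6 12 7 1 3)(8 11))^6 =(12)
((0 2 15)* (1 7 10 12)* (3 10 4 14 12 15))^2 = (0 3 15 2 10)(1 4 12 7 14)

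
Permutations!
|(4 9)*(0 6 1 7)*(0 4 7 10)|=12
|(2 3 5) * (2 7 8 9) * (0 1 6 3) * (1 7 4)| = |(0 7 8 9 2)(1 6 3 5 4)| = 5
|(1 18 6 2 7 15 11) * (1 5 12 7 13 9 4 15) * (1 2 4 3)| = 13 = |(1 18 6 4 15 11 5 12 7 2 13 9 3)|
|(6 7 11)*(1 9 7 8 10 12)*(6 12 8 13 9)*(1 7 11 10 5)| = |(1 6 13 9 11 12 7 10 8 5)| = 10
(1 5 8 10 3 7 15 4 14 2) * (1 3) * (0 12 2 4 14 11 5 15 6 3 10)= [12, 15, 10, 7, 11, 8, 3, 6, 0, 9, 1, 5, 2, 13, 4, 14]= (0 12 2 10 1 15 14 4 11 5 8)(3 7 6)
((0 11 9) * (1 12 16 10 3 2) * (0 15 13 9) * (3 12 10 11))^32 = (16)(9 13 15)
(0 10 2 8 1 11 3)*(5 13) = [10, 11, 8, 0, 4, 13, 6, 7, 1, 9, 2, 3, 12, 5] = (0 10 2 8 1 11 3)(5 13)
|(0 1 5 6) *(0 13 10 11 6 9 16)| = |(0 1 5 9 16)(6 13 10 11)| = 20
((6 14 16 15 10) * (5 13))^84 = ((5 13)(6 14 16 15 10))^84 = (6 10 15 16 14)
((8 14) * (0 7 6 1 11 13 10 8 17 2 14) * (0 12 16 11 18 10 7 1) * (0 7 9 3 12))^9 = (0 8 10 18 1)(3 11)(6 7)(9 16)(12 13) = ((0 1 18 10 8)(2 14 17)(3 12 16 11 13 9)(6 7))^9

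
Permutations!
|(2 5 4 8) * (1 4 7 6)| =|(1 4 8 2 5 7 6)| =7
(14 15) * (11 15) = (11 15 14) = [0, 1, 2, 3, 4, 5, 6, 7, 8, 9, 10, 15, 12, 13, 11, 14]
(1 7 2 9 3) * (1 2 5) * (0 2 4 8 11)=(0 2 9 3 4 8 11)(1 7 5)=[2, 7, 9, 4, 8, 1, 6, 5, 11, 3, 10, 0]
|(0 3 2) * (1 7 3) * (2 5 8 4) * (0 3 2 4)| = 7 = |(0 1 7 2 3 5 8)|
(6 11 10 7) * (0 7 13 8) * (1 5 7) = (0 1 5 7 6 11 10 13 8) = [1, 5, 2, 3, 4, 7, 11, 6, 0, 9, 13, 10, 12, 8]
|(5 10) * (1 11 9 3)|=4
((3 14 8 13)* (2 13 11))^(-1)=((2 13 3 14 8 11))^(-1)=(2 11 8 14 3 13)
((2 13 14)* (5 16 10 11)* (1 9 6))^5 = (1 6 9)(2 14 13)(5 16 10 11)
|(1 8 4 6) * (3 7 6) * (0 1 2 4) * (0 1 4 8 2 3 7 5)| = 6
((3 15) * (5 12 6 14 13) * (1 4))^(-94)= (15)(5 12 6 14 13)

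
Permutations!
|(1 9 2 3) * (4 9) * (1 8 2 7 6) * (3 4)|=8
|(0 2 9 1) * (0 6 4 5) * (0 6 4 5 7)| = 6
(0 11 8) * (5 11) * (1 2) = (0 5 11 8)(1 2) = [5, 2, 1, 3, 4, 11, 6, 7, 0, 9, 10, 8]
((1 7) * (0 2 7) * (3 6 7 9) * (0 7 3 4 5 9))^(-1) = (0 2)(1 7)(3 6)(4 9 5)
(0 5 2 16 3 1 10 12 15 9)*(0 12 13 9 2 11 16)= [5, 10, 0, 1, 4, 11, 6, 7, 8, 12, 13, 16, 15, 9, 14, 2, 3]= (0 5 11 16 3 1 10 13 9 12 15 2)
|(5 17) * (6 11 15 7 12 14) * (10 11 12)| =|(5 17)(6 12 14)(7 10 11 15)| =12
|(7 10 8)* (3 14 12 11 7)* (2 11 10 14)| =8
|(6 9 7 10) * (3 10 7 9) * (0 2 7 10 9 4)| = 8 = |(0 2 7 10 6 3 9 4)|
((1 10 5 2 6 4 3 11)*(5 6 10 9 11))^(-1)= (1 11 9)(2 5 3 4 6 10)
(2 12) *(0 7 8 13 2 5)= [7, 1, 12, 3, 4, 0, 6, 8, 13, 9, 10, 11, 5, 2]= (0 7 8 13 2 12 5)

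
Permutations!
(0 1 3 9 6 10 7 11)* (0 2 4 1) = (1 3 9 6 10 7 11 2 4) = [0, 3, 4, 9, 1, 5, 10, 11, 8, 6, 7, 2]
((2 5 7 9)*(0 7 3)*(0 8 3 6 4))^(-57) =(0 4 6 5 2 9 7)(3 8)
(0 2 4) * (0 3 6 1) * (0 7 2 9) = [9, 7, 4, 6, 3, 5, 1, 2, 8, 0] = (0 9)(1 7 2 4 3 6)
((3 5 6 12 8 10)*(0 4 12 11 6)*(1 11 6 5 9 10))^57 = ((0 4 12 8 1 11 5)(3 9 10))^57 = (0 4 12 8 1 11 5)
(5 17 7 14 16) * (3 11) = (3 11)(5 17 7 14 16) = [0, 1, 2, 11, 4, 17, 6, 14, 8, 9, 10, 3, 12, 13, 16, 15, 5, 7]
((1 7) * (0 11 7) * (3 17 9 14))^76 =(17)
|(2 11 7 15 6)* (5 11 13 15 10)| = 4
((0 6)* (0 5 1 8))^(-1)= ((0 6 5 1 8))^(-1)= (0 8 1 5 6)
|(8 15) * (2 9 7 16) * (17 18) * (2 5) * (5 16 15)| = 6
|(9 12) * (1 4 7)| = 6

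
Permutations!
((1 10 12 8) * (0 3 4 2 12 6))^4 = (0 12 6 2 10 4 1 3 8)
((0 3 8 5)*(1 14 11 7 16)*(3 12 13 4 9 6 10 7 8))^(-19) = ((0 12 13 4 9 6 10 7 16 1 14 11 8 5))^(-19) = (0 1 9 5 16 4 8 7 13 11 10 12 14 6)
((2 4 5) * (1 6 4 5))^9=((1 6 4)(2 5))^9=(6)(2 5)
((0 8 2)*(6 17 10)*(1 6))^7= (0 8 2)(1 10 17 6)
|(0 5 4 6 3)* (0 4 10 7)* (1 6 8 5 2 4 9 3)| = 14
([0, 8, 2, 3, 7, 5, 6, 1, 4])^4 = [0, 1, 2, 3, 4, 5, 6, 7, 8]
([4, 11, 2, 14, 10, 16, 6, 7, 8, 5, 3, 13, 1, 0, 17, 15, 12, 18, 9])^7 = (0 9)(1 14)(3 12)(4 5)(10 16)(11 17)(13 18)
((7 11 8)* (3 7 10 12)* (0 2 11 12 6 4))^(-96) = ((0 2 11 8 10 6 4)(3 7 12))^(-96) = (12)(0 11 10 4 2 8 6)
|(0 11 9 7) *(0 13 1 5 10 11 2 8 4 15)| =|(0 2 8 4 15)(1 5 10 11 9 7 13)| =35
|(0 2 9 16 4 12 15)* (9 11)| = 8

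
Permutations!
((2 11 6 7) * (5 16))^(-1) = ((2 11 6 7)(5 16))^(-1) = (2 7 6 11)(5 16)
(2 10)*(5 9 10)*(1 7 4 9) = (1 7 4 9 10 2 5) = [0, 7, 5, 3, 9, 1, 6, 4, 8, 10, 2]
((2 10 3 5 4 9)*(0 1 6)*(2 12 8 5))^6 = ((0 1 6)(2 10 3)(4 9 12 8 5))^6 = (4 9 12 8 5)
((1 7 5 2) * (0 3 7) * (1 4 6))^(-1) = (0 1 6 4 2 5 7 3)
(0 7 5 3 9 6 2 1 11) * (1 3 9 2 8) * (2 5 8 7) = [2, 11, 3, 5, 4, 9, 7, 8, 1, 6, 10, 0] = (0 2 3 5 9 6 7 8 1 11)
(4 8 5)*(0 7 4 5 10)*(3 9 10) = (0 7 4 8 3 9 10) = [7, 1, 2, 9, 8, 5, 6, 4, 3, 10, 0]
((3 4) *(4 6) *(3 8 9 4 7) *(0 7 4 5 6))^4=(0 7 3)(4 6 5 9 8)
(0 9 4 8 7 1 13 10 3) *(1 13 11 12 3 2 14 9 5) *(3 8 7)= (0 5 1 11 12 8 3)(2 14 9 4 7 13 10)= [5, 11, 14, 0, 7, 1, 6, 13, 3, 4, 2, 12, 8, 10, 9]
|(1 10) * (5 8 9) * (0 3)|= 6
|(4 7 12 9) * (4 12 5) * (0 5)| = 4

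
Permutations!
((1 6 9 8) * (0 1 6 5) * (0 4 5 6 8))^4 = ((0 1 6 9)(4 5))^4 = (9)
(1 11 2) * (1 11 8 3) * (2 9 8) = [0, 2, 11, 1, 4, 5, 6, 7, 3, 8, 10, 9] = (1 2 11 9 8 3)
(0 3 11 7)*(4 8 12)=(0 3 11 7)(4 8 12)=[3, 1, 2, 11, 8, 5, 6, 0, 12, 9, 10, 7, 4]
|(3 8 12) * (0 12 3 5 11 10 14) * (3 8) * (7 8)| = |(0 12 5 11 10 14)(7 8)| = 6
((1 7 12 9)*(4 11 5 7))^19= ((1 4 11 5 7 12 9))^19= (1 12 5 4 9 7 11)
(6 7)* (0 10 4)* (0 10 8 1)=(0 8 1)(4 10)(6 7)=[8, 0, 2, 3, 10, 5, 7, 6, 1, 9, 4]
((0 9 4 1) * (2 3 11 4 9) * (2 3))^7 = (0 11 1 3 4)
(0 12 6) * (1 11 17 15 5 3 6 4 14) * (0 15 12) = (1 11 17 12 4 14)(3 6 15 5) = [0, 11, 2, 6, 14, 3, 15, 7, 8, 9, 10, 17, 4, 13, 1, 5, 16, 12]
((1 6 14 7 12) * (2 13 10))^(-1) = ((1 6 14 7 12)(2 13 10))^(-1) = (1 12 7 14 6)(2 10 13)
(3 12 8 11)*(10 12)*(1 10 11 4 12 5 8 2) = (1 10 5 8 4 12 2)(3 11) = [0, 10, 1, 11, 12, 8, 6, 7, 4, 9, 5, 3, 2]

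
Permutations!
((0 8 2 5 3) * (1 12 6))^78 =(12)(0 5 8 3 2)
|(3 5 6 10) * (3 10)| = |(10)(3 5 6)| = 3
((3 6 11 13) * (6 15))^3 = (3 11 15 13 6)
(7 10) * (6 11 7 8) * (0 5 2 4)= (0 5 2 4)(6 11 7 10 8)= [5, 1, 4, 3, 0, 2, 11, 10, 6, 9, 8, 7]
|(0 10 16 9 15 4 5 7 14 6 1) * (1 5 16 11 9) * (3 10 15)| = |(0 15 4 16 1)(3 10 11 9)(5 7 14 6)| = 20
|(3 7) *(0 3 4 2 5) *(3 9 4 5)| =|(0 9 4 2 3 7 5)| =7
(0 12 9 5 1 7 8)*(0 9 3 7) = (0 12 3 7 8 9 5 1) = [12, 0, 2, 7, 4, 1, 6, 8, 9, 5, 10, 11, 3]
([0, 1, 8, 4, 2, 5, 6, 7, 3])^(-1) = (2 4 3 8)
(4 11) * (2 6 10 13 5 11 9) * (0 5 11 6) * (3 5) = (0 3 5 6 10 13 11 4 9 2) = [3, 1, 0, 5, 9, 6, 10, 7, 8, 2, 13, 4, 12, 11]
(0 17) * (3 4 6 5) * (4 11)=(0 17)(3 11 4 6 5)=[17, 1, 2, 11, 6, 3, 5, 7, 8, 9, 10, 4, 12, 13, 14, 15, 16, 0]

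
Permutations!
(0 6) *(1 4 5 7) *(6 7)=(0 7 1 4 5 6)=[7, 4, 2, 3, 5, 6, 0, 1]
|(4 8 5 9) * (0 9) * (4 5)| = 6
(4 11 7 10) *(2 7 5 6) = [0, 1, 7, 3, 11, 6, 2, 10, 8, 9, 4, 5] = (2 7 10 4 11 5 6)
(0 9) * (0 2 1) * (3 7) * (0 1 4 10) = (0 9 2 4 10)(3 7) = [9, 1, 4, 7, 10, 5, 6, 3, 8, 2, 0]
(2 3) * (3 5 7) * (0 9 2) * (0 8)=[9, 1, 5, 8, 4, 7, 6, 3, 0, 2]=(0 9 2 5 7 3 8)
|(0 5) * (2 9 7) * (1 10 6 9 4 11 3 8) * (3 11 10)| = 6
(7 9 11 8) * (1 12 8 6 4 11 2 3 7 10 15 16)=(1 12 8 10 15 16)(2 3 7 9)(4 11 6)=[0, 12, 3, 7, 11, 5, 4, 9, 10, 2, 15, 6, 8, 13, 14, 16, 1]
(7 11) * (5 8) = (5 8)(7 11) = [0, 1, 2, 3, 4, 8, 6, 11, 5, 9, 10, 7]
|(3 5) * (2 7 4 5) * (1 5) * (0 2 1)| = |(0 2 7 4)(1 5 3)| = 12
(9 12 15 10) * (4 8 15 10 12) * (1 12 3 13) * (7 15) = (1 12 10 9 4 8 7 15 3 13) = [0, 12, 2, 13, 8, 5, 6, 15, 7, 4, 9, 11, 10, 1, 14, 3]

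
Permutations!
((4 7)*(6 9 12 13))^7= ((4 7)(6 9 12 13))^7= (4 7)(6 13 12 9)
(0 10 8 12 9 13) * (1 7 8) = (0 10 1 7 8 12 9 13) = [10, 7, 2, 3, 4, 5, 6, 8, 12, 13, 1, 11, 9, 0]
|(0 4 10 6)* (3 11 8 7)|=4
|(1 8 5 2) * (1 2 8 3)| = |(1 3)(5 8)| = 2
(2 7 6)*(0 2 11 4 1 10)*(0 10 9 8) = (0 2 7 6 11 4 1 9 8) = [2, 9, 7, 3, 1, 5, 11, 6, 0, 8, 10, 4]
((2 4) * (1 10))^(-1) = ((1 10)(2 4))^(-1) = (1 10)(2 4)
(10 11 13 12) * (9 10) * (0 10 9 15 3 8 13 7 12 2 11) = [10, 1, 11, 8, 4, 5, 6, 12, 13, 9, 0, 7, 15, 2, 14, 3] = (0 10)(2 11 7 12 15 3 8 13)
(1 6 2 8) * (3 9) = [0, 6, 8, 9, 4, 5, 2, 7, 1, 3] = (1 6 2 8)(3 9)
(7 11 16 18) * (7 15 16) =(7 11)(15 16 18) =[0, 1, 2, 3, 4, 5, 6, 11, 8, 9, 10, 7, 12, 13, 14, 16, 18, 17, 15]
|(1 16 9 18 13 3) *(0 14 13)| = 8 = |(0 14 13 3 1 16 9 18)|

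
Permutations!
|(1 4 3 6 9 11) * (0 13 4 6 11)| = |(0 13 4 3 11 1 6 9)| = 8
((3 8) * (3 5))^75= (8)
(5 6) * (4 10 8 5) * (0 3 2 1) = [3, 0, 1, 2, 10, 6, 4, 7, 5, 9, 8] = (0 3 2 1)(4 10 8 5 6)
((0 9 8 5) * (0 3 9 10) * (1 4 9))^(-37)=(0 10)(1 3 5 8 9 4)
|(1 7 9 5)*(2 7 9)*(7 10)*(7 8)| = 12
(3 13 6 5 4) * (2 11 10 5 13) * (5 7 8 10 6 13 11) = [0, 1, 5, 2, 3, 4, 11, 8, 10, 9, 7, 6, 12, 13] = (13)(2 5 4 3)(6 11)(7 8 10)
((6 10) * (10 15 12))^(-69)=(6 10 12 15)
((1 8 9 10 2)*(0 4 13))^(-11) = (0 4 13)(1 2 10 9 8)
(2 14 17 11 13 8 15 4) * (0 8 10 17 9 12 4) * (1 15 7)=[8, 15, 14, 3, 2, 5, 6, 1, 7, 12, 17, 13, 4, 10, 9, 0, 16, 11]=(0 8 7 1 15)(2 14 9 12 4)(10 17 11 13)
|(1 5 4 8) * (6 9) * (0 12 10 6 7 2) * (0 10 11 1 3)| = 40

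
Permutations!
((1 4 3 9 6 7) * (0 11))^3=((0 11)(1 4 3 9 6 7))^3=(0 11)(1 9)(3 7)(4 6)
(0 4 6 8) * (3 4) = (0 3 4 6 8) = [3, 1, 2, 4, 6, 5, 8, 7, 0]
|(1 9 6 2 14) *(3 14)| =|(1 9 6 2 3 14)| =6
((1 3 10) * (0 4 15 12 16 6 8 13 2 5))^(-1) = ((0 4 15 12 16 6 8 13 2 5)(1 3 10))^(-1) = (0 5 2 13 8 6 16 12 15 4)(1 10 3)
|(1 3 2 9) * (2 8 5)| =|(1 3 8 5 2 9)| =6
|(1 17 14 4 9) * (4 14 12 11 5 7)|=8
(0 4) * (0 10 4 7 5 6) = [7, 1, 2, 3, 10, 6, 0, 5, 8, 9, 4] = (0 7 5 6)(4 10)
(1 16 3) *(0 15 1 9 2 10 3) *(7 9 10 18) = (0 15 1 16)(2 18 7 9)(3 10) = [15, 16, 18, 10, 4, 5, 6, 9, 8, 2, 3, 11, 12, 13, 14, 1, 0, 17, 7]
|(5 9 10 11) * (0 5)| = |(0 5 9 10 11)| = 5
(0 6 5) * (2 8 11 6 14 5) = (0 14 5)(2 8 11 6) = [14, 1, 8, 3, 4, 0, 2, 7, 11, 9, 10, 6, 12, 13, 5]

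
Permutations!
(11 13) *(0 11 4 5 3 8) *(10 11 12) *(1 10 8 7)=(0 12 8)(1 10 11 13 4 5 3 7)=[12, 10, 2, 7, 5, 3, 6, 1, 0, 9, 11, 13, 8, 4]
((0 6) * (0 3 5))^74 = (0 3)(5 6)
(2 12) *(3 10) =(2 12)(3 10) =[0, 1, 12, 10, 4, 5, 6, 7, 8, 9, 3, 11, 2]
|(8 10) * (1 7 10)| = 4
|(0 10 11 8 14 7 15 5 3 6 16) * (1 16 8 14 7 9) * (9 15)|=13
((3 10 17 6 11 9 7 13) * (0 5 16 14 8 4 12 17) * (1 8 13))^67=(0 13 5 3 16 10 14)(1 17 7 12 9 4 11 8 6)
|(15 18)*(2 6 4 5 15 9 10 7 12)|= |(2 6 4 5 15 18 9 10 7 12)|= 10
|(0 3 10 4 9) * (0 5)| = 6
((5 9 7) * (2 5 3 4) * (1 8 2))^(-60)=((1 8 2 5 9 7 3 4))^(-60)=(1 9)(2 3)(4 5)(7 8)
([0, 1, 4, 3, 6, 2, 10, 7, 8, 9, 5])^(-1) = [0, 1, 5, 3, 2, 10, 4, 7, 8, 9, 6]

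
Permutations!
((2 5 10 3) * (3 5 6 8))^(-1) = (2 3 8 6)(5 10)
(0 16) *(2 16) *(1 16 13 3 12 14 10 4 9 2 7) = (0 7 1 16)(2 13 3 12 14 10 4 9) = [7, 16, 13, 12, 9, 5, 6, 1, 8, 2, 4, 11, 14, 3, 10, 15, 0]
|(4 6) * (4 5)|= 3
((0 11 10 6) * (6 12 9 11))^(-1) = ((0 6)(9 11 10 12))^(-1) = (0 6)(9 12 10 11)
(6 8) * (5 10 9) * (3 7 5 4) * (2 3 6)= (2 3 7 5 10 9 4 6 8)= [0, 1, 3, 7, 6, 10, 8, 5, 2, 4, 9]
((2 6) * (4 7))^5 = ((2 6)(4 7))^5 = (2 6)(4 7)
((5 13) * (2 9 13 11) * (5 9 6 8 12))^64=((2 6 8 12 5 11)(9 13))^64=(13)(2 5 8)(6 11 12)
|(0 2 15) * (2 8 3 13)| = |(0 8 3 13 2 15)| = 6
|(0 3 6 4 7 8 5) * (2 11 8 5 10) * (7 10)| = 10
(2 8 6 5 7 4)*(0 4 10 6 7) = (0 4 2 8 7 10 6 5) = [4, 1, 8, 3, 2, 0, 5, 10, 7, 9, 6]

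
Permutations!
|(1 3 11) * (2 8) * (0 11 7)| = 10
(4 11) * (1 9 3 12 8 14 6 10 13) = (1 9 3 12 8 14 6 10 13)(4 11) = [0, 9, 2, 12, 11, 5, 10, 7, 14, 3, 13, 4, 8, 1, 6]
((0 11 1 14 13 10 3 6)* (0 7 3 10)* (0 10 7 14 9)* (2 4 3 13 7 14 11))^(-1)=(0 9 1 11 6 3 4 2)(7 14 10 13)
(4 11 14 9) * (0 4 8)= (0 4 11 14 9 8)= [4, 1, 2, 3, 11, 5, 6, 7, 0, 8, 10, 14, 12, 13, 9]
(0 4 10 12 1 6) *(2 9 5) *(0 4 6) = (0 6 4 10 12 1)(2 9 5) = [6, 0, 9, 3, 10, 2, 4, 7, 8, 5, 12, 11, 1]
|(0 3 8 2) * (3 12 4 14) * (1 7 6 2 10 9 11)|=13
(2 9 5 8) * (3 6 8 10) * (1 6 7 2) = (1 6 8)(2 9 5 10 3 7) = [0, 6, 9, 7, 4, 10, 8, 2, 1, 5, 3]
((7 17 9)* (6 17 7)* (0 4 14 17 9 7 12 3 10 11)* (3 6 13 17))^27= ((0 4 14 3 10 11)(6 9 13 17 7 12))^27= (0 3)(4 10)(6 17)(7 9)(11 14)(12 13)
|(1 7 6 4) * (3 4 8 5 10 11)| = |(1 7 6 8 5 10 11 3 4)| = 9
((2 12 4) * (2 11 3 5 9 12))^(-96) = (12)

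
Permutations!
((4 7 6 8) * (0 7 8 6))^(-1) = ((0 7)(4 8))^(-1) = (0 7)(4 8)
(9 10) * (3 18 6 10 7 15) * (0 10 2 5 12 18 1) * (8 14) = (0 10 9 7 15 3 1)(2 5 12 18 6)(8 14) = [10, 0, 5, 1, 4, 12, 2, 15, 14, 7, 9, 11, 18, 13, 8, 3, 16, 17, 6]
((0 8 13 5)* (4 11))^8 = ((0 8 13 5)(4 11))^8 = (13)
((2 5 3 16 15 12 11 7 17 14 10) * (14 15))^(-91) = (2 10 14 16 3 5)(7 11 12 15 17)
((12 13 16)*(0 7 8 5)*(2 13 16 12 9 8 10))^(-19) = (0 7 10 2 13 12 16 9 8 5)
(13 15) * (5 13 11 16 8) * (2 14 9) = (2 14 9)(5 13 15 11 16 8) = [0, 1, 14, 3, 4, 13, 6, 7, 5, 2, 10, 16, 12, 15, 9, 11, 8]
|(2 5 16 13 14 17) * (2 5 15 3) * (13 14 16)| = 15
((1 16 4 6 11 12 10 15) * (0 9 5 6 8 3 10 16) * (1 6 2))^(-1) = (0 1 2 5 9)(3 8 4 16 12 11 6 15 10)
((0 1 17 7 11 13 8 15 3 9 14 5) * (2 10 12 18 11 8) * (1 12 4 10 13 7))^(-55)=(18)(1 17)(2 13)(4 10)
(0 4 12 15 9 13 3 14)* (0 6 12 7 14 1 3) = (0 4 7 14 6 12 15 9 13)(1 3) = [4, 3, 2, 1, 7, 5, 12, 14, 8, 13, 10, 11, 15, 0, 6, 9]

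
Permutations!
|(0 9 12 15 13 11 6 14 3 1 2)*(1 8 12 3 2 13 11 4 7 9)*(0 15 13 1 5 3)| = 45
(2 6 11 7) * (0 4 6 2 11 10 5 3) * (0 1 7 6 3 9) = (0 4 3 1 7 11 6 10 5 9) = [4, 7, 2, 1, 3, 9, 10, 11, 8, 0, 5, 6]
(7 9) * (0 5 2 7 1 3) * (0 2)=(0 5)(1 3 2 7 9)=[5, 3, 7, 2, 4, 0, 6, 9, 8, 1]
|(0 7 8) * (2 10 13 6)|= |(0 7 8)(2 10 13 6)|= 12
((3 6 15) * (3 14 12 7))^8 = ((3 6 15 14 12 7))^8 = (3 15 12)(6 14 7)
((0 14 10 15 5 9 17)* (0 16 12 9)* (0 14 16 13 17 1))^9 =(0 1 9 12 16)(5 14 10 15)(13 17)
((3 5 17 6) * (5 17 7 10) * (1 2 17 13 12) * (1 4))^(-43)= ((1 2 17 6 3 13 12 4)(5 7 10))^(-43)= (1 13 17 4 3 2 12 6)(5 10 7)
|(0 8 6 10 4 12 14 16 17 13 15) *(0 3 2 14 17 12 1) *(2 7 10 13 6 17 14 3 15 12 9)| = 15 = |(0 8 17 6 13 12 14 16 9 2 3 7 10 4 1)|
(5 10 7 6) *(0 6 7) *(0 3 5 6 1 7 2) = (0 1 7 2)(3 5 10) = [1, 7, 0, 5, 4, 10, 6, 2, 8, 9, 3]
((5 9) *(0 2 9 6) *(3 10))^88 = (10)(0 5 2 6 9)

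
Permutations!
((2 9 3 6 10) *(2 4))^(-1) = ((2 9 3 6 10 4))^(-1) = (2 4 10 6 3 9)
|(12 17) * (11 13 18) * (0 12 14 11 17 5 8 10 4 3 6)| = 40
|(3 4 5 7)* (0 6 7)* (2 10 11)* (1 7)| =21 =|(0 6 1 7 3 4 5)(2 10 11)|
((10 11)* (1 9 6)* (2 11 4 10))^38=(11)(1 6 9)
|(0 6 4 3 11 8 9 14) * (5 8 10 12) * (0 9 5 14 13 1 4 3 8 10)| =|(0 6 3 11)(1 4 8 5 10 12 14 9 13)| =36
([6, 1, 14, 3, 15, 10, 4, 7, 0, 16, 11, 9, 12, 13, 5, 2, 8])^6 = [5, 1, 16, 3, 11, 0, 10, 7, 14, 15, 6, 4, 12, 13, 8, 9, 2]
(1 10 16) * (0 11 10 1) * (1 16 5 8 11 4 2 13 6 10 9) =(0 4 2 13 6 10 5 8 11 9 1 16) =[4, 16, 13, 3, 2, 8, 10, 7, 11, 1, 5, 9, 12, 6, 14, 15, 0]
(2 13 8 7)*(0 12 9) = (0 12 9)(2 13 8 7) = [12, 1, 13, 3, 4, 5, 6, 2, 7, 0, 10, 11, 9, 8]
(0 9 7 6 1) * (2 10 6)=[9, 0, 10, 3, 4, 5, 1, 2, 8, 7, 6]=(0 9 7 2 10 6 1)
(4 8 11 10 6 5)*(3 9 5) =(3 9 5 4 8 11 10 6) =[0, 1, 2, 9, 8, 4, 3, 7, 11, 5, 6, 10]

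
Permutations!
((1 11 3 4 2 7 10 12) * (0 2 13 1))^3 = (0 10 2 12 7)(1 4 11 13 3)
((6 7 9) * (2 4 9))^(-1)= ((2 4 9 6 7))^(-1)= (2 7 6 9 4)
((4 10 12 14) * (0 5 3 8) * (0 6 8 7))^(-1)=(0 7 3 5)(4 14 12 10)(6 8)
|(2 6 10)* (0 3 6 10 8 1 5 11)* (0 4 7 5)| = 20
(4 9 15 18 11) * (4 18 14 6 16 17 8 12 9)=[0, 1, 2, 3, 4, 5, 16, 7, 12, 15, 10, 18, 9, 13, 6, 14, 17, 8, 11]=(6 16 17 8 12 9 15 14)(11 18)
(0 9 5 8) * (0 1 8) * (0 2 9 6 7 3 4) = (0 6 7 3 4)(1 8)(2 9 5) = [6, 8, 9, 4, 0, 2, 7, 3, 1, 5]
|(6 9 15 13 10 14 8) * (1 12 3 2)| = 28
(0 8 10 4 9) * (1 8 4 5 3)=(0 4 9)(1 8 10 5 3)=[4, 8, 2, 1, 9, 3, 6, 7, 10, 0, 5]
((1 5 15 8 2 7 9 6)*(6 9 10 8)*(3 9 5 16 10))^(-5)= ((1 16 10 8 2 7 3 9 5 15 6))^(-5)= (1 3 16 9 10 5 8 15 2 6 7)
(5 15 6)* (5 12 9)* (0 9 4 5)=(0 9)(4 5 15 6 12)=[9, 1, 2, 3, 5, 15, 12, 7, 8, 0, 10, 11, 4, 13, 14, 6]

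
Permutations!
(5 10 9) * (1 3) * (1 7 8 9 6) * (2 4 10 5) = (1 3 7 8 9 2 4 10 6) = [0, 3, 4, 7, 10, 5, 1, 8, 9, 2, 6]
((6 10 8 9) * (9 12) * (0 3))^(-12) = ((0 3)(6 10 8 12 9))^(-12) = (6 12 10 9 8)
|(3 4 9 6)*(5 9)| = 5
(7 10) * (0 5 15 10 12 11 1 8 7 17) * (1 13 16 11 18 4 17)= (0 5 15 10 1 8 7 12 18 4 17)(11 13 16)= [5, 8, 2, 3, 17, 15, 6, 12, 7, 9, 1, 13, 18, 16, 14, 10, 11, 0, 4]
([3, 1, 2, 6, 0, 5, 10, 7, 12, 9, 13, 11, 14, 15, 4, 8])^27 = (0 12 13 3 14 15 6 4 8 10)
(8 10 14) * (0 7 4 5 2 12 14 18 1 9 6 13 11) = (0 7 4 5 2 12 14 8 10 18 1 9 6 13 11) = [7, 9, 12, 3, 5, 2, 13, 4, 10, 6, 18, 0, 14, 11, 8, 15, 16, 17, 1]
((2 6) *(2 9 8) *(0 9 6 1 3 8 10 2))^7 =(10) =((0 9 10 2 1 3 8))^7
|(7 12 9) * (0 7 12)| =2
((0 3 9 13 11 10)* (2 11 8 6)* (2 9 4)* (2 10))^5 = (0 3 4 10)(2 11)(6 9 13 8)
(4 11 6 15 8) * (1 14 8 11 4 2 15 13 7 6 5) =(1 14 8 2 15 11 5)(6 13 7) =[0, 14, 15, 3, 4, 1, 13, 6, 2, 9, 10, 5, 12, 7, 8, 11]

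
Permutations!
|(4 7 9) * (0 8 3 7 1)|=7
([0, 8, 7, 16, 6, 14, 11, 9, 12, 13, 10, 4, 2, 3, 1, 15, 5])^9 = [0, 5, 8, 9, 4, 3, 6, 12, 14, 2, 10, 11, 1, 7, 16, 15, 13]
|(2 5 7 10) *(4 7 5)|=4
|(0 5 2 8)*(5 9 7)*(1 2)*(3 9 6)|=|(0 6 3 9 7 5 1 2 8)|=9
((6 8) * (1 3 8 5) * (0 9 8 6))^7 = ((0 9 8)(1 3 6 5))^7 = (0 9 8)(1 5 6 3)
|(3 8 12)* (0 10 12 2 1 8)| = 12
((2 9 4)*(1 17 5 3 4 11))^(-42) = ((1 17 5 3 4 2 9 11))^(-42) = (1 9 4 5)(2 3 17 11)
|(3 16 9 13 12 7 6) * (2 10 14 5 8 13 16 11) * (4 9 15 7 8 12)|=|(2 10 14 5 12 8 13 4 9 16 15 7 6 3 11)|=15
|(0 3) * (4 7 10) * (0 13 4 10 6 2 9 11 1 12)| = |(0 3 13 4 7 6 2 9 11 1 12)| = 11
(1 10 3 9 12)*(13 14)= (1 10 3 9 12)(13 14)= [0, 10, 2, 9, 4, 5, 6, 7, 8, 12, 3, 11, 1, 14, 13]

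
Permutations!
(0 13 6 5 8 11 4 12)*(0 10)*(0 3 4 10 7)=[13, 1, 2, 4, 12, 8, 5, 0, 11, 9, 3, 10, 7, 6]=(0 13 6 5 8 11 10 3 4 12 7)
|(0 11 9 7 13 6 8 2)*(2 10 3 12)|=11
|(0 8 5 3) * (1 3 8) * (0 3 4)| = |(0 1 4)(5 8)| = 6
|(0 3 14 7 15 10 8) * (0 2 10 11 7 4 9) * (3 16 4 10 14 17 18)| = 12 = |(0 16 4 9)(2 14 10 8)(3 17 18)(7 15 11)|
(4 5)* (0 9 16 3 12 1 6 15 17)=[9, 6, 2, 12, 5, 4, 15, 7, 8, 16, 10, 11, 1, 13, 14, 17, 3, 0]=(0 9 16 3 12 1 6 15 17)(4 5)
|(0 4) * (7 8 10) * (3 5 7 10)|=4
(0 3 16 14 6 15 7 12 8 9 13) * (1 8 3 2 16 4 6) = [2, 8, 16, 4, 6, 5, 15, 12, 9, 13, 10, 11, 3, 0, 1, 7, 14] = (0 2 16 14 1 8 9 13)(3 4 6 15 7 12)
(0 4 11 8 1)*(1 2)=(0 4 11 8 2 1)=[4, 0, 1, 3, 11, 5, 6, 7, 2, 9, 10, 8]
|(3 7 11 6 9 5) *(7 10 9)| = 12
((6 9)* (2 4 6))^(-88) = (9)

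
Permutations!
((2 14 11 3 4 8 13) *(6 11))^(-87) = ((2 14 6 11 3 4 8 13))^(-87) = (2 14 6 11 3 4 8 13)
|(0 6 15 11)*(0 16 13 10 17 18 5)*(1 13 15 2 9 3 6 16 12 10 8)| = 36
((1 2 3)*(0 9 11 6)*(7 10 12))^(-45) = ((0 9 11 6)(1 2 3)(7 10 12))^(-45) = (12)(0 6 11 9)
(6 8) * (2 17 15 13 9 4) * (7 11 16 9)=[0, 1, 17, 3, 2, 5, 8, 11, 6, 4, 10, 16, 12, 7, 14, 13, 9, 15]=(2 17 15 13 7 11 16 9 4)(6 8)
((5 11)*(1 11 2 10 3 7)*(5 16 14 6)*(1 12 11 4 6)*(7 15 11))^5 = (1 10 14 2 16 5 11 6 15 4 3)(7 12)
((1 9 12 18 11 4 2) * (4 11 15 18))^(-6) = (18)(1 2 4 12 9) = ((1 9 12 4 2)(15 18))^(-6)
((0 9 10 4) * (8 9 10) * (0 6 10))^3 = ((4 6 10)(8 9))^3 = (10)(8 9)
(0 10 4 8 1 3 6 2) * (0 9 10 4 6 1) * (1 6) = (0 4 8)(1 3 6 2 9 10) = [4, 3, 9, 6, 8, 5, 2, 7, 0, 10, 1]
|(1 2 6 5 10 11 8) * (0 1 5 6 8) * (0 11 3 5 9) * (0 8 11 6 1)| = 12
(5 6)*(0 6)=(0 6 5)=[6, 1, 2, 3, 4, 0, 5]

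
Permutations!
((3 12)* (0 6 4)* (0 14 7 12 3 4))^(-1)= (0 6)(4 12 7 14)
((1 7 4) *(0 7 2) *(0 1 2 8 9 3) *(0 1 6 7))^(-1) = (1 3 9 8)(2 4 7 6)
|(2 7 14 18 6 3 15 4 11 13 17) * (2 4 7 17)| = 30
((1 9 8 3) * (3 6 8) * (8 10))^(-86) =(1 9 3)(6 10 8)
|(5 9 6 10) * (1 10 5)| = 6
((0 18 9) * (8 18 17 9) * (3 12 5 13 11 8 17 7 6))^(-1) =(0 9 17 18 8 11 13 5 12 3 6 7)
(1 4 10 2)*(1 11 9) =(1 4 10 2 11 9) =[0, 4, 11, 3, 10, 5, 6, 7, 8, 1, 2, 9]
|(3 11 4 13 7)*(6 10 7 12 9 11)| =20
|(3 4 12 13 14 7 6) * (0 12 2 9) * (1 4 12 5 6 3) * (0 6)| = |(0 5)(1 4 2 9 6)(3 12 13 14 7)| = 10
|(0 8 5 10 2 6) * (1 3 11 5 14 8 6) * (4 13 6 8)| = 6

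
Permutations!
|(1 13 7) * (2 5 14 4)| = 12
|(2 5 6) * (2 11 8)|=|(2 5 6 11 8)|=5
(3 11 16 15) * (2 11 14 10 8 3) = (2 11 16 15)(3 14 10 8) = [0, 1, 11, 14, 4, 5, 6, 7, 3, 9, 8, 16, 12, 13, 10, 2, 15]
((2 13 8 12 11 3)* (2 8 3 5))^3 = ((2 13 3 8 12 11 5))^3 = (2 8 5 3 11 13 12)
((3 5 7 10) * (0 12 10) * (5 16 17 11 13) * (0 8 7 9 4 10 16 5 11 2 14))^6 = (17)(3 5 9 4 10) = ((0 12 16 17 2 14)(3 5 9 4 10)(7 8)(11 13))^6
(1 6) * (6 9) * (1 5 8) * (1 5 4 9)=(4 9 6)(5 8)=[0, 1, 2, 3, 9, 8, 4, 7, 5, 6]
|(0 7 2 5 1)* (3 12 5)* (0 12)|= |(0 7 2 3)(1 12 5)|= 12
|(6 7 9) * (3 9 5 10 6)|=|(3 9)(5 10 6 7)|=4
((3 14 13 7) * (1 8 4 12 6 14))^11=(1 4 6 13 3 8 12 14 7)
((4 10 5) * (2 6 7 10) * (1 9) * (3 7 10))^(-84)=((1 9)(2 6 10 5 4)(3 7))^(-84)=(2 6 10 5 4)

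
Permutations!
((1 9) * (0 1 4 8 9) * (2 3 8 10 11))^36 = ((0 1)(2 3 8 9 4 10 11))^36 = (2 3 8 9 4 10 11)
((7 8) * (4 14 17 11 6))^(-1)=((4 14 17 11 6)(7 8))^(-1)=(4 6 11 17 14)(7 8)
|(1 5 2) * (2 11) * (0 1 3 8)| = 7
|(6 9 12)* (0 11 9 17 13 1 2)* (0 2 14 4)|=|(0 11 9 12 6 17 13 1 14 4)|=10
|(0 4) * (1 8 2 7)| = 4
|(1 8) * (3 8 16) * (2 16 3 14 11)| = |(1 3 8)(2 16 14 11)| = 12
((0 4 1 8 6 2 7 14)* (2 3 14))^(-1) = ((0 4 1 8 6 3 14)(2 7))^(-1) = (0 14 3 6 8 1 4)(2 7)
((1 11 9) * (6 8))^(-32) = (1 11 9)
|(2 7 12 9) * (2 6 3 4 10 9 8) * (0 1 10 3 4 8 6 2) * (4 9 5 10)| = |(0 1 4 3 8)(2 7 12 6 9)(5 10)| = 10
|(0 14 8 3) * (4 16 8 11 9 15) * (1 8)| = 10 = |(0 14 11 9 15 4 16 1 8 3)|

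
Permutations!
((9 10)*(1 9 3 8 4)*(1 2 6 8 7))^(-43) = ((1 9 10 3 7)(2 6 8 4))^(-43) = (1 10 7 9 3)(2 6 8 4)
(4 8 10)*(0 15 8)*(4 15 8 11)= (0 8 10 15 11 4)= [8, 1, 2, 3, 0, 5, 6, 7, 10, 9, 15, 4, 12, 13, 14, 11]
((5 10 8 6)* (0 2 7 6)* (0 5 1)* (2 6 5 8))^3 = (2 10 5 7)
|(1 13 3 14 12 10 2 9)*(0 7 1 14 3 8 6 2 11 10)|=10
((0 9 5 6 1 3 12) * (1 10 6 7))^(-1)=(0 12 3 1 7 5 9)(6 10)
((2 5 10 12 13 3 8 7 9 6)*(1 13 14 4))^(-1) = ((1 13 3 8 7 9 6 2 5 10 12 14 4))^(-1) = (1 4 14 12 10 5 2 6 9 7 8 3 13)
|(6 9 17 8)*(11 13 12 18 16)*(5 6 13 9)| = |(5 6)(8 13 12 18 16 11 9 17)| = 8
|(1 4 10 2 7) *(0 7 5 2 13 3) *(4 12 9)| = |(0 7 1 12 9 4 10 13 3)(2 5)| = 18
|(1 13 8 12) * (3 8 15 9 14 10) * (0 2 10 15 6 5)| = 30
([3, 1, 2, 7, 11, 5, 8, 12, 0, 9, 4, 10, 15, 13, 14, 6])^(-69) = (0 3 7 12 15 6 8)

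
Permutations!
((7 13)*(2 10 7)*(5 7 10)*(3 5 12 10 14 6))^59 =(2 3 12 5 10 7 14 13 6)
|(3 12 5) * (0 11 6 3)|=6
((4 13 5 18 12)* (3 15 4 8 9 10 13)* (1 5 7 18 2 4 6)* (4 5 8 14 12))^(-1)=((1 8 9 10 13 7 18 4 3 15 6)(2 5)(12 14))^(-1)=(1 6 15 3 4 18 7 13 10 9 8)(2 5)(12 14)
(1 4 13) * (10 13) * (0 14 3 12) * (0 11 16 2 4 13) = (0 14 3 12 11 16 2 4 10)(1 13) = [14, 13, 4, 12, 10, 5, 6, 7, 8, 9, 0, 16, 11, 1, 3, 15, 2]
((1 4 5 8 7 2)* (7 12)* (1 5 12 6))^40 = ((1 4 12 7 2 5 8 6))^40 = (12)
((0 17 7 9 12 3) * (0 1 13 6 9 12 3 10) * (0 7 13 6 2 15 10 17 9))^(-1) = ((0 9 3 1 6)(2 15 10 7 12 17 13))^(-1) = (0 6 1 3 9)(2 13 17 12 7 10 15)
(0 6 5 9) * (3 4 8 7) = (0 6 5 9)(3 4 8 7) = [6, 1, 2, 4, 8, 9, 5, 3, 7, 0]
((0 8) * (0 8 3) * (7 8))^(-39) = ((0 3)(7 8))^(-39) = (0 3)(7 8)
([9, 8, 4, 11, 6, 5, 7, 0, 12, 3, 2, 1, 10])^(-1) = [7, 11, 10, 9, 2, 5, 4, 6, 1, 0, 12, 3, 8]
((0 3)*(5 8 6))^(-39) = ((0 3)(5 8 6))^(-39) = (8)(0 3)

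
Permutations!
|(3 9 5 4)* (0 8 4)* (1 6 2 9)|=9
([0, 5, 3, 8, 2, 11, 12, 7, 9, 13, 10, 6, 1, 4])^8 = [0, 6, 8, 9, 3, 12, 5, 7, 13, 4, 10, 1, 11, 2]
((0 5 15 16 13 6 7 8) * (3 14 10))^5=((0 5 15 16 13 6 7 8)(3 14 10))^5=(0 6 15 8 13 5 7 16)(3 10 14)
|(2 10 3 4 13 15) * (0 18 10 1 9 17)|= |(0 18 10 3 4 13 15 2 1 9 17)|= 11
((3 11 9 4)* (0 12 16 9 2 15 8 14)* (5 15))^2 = (0 16 4 11 5 8)(2 15 14 12 9 3)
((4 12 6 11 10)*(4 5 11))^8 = (4 6 12)(5 10 11)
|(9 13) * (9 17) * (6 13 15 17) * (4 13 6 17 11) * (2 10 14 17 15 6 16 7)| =8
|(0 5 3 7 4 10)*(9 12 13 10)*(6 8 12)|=11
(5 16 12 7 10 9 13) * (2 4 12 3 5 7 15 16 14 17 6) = (2 4 12 15 16 3 5 14 17 6)(7 10 9 13) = [0, 1, 4, 5, 12, 14, 2, 10, 8, 13, 9, 11, 15, 7, 17, 16, 3, 6]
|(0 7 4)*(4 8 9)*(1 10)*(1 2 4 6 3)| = |(0 7 8 9 6 3 1 10 2 4)| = 10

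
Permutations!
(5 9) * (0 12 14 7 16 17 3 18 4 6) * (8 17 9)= (0 12 14 7 16 9 5 8 17 3 18 4 6)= [12, 1, 2, 18, 6, 8, 0, 16, 17, 5, 10, 11, 14, 13, 7, 15, 9, 3, 4]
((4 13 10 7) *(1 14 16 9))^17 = ((1 14 16 9)(4 13 10 7))^17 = (1 14 16 9)(4 13 10 7)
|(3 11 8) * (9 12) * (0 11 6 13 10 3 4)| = 4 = |(0 11 8 4)(3 6 13 10)(9 12)|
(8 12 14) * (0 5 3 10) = (0 5 3 10)(8 12 14) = [5, 1, 2, 10, 4, 3, 6, 7, 12, 9, 0, 11, 14, 13, 8]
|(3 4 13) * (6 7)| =6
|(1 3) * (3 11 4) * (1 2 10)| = |(1 11 4 3 2 10)| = 6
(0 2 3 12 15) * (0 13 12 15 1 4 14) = (0 2 3 15 13 12 1 4 14) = [2, 4, 3, 15, 14, 5, 6, 7, 8, 9, 10, 11, 1, 12, 0, 13]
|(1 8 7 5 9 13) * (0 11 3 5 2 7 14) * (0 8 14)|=|(0 11 3 5 9 13 1 14 8)(2 7)|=18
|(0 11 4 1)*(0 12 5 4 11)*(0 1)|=5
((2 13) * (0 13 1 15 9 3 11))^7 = (0 11 3 9 15 1 2 13)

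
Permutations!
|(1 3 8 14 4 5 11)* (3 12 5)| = 4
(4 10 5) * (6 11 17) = (4 10 5)(6 11 17) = [0, 1, 2, 3, 10, 4, 11, 7, 8, 9, 5, 17, 12, 13, 14, 15, 16, 6]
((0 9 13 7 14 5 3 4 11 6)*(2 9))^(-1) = ((0 2 9 13 7 14 5 3 4 11 6))^(-1) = (0 6 11 4 3 5 14 7 13 9 2)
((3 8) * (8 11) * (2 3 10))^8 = ((2 3 11 8 10))^8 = (2 8 3 10 11)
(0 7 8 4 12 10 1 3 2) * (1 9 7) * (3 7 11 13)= (0 1 7 8 4 12 10 9 11 13 3 2)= [1, 7, 0, 2, 12, 5, 6, 8, 4, 11, 9, 13, 10, 3]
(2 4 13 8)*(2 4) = [0, 1, 2, 3, 13, 5, 6, 7, 4, 9, 10, 11, 12, 8] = (4 13 8)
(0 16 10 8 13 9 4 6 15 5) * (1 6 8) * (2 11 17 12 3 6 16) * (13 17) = (0 2 11 13 9 4 8 17 12 3 6 15 5)(1 16 10) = [2, 16, 11, 6, 8, 0, 15, 7, 17, 4, 1, 13, 3, 9, 14, 5, 10, 12]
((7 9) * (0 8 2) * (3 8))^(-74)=(9)(0 8)(2 3)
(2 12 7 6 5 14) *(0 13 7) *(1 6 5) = (0 13 7 5 14 2 12)(1 6) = [13, 6, 12, 3, 4, 14, 1, 5, 8, 9, 10, 11, 0, 7, 2]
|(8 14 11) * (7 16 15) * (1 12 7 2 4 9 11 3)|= 12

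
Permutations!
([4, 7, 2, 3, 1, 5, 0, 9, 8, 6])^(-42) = [0, 1, 2, 3, 4, 5, 6, 7, 8, 9]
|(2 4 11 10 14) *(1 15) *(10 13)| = 6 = |(1 15)(2 4 11 13 10 14)|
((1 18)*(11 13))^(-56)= ((1 18)(11 13))^(-56)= (18)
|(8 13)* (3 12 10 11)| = |(3 12 10 11)(8 13)| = 4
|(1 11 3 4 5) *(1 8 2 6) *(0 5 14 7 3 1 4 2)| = 6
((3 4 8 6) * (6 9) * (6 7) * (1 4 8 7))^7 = (9) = ((1 4 7 6 3 8 9))^7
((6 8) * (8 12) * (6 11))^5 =(6 12 8 11)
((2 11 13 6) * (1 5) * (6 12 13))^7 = ((1 5)(2 11 6)(12 13))^7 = (1 5)(2 11 6)(12 13)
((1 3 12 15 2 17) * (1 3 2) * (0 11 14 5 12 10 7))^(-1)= (0 7 10 3 17 2 1 15 12 5 14 11)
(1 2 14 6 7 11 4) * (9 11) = (1 2 14 6 7 9 11 4) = [0, 2, 14, 3, 1, 5, 7, 9, 8, 11, 10, 4, 12, 13, 6]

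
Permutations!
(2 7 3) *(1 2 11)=(1 2 7 3 11)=[0, 2, 7, 11, 4, 5, 6, 3, 8, 9, 10, 1]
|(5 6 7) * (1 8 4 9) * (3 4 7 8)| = 4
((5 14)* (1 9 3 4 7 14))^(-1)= ((1 9 3 4 7 14 5))^(-1)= (1 5 14 7 4 3 9)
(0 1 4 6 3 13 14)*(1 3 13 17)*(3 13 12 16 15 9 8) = [13, 4, 2, 17, 6, 5, 12, 7, 3, 8, 10, 11, 16, 14, 0, 9, 15, 1] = (0 13 14)(1 4 6 12 16 15 9 8 3 17)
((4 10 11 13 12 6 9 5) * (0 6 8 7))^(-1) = (0 7 8 12 13 11 10 4 5 9 6)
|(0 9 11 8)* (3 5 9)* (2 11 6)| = 8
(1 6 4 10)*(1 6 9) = (1 9)(4 10 6) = [0, 9, 2, 3, 10, 5, 4, 7, 8, 1, 6]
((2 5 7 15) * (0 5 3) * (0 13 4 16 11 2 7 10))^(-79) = ((0 5 10)(2 3 13 4 16 11)(7 15))^(-79) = (0 10 5)(2 11 16 4 13 3)(7 15)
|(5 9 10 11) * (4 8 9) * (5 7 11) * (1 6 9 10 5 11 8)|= 20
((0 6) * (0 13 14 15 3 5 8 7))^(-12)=(0 5 14)(3 13 7)(6 8 15)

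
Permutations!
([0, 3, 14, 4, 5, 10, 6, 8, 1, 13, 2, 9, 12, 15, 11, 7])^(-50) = (1 4 10 14 9 15 8 3 5 2 11 13 7)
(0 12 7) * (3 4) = (0 12 7)(3 4) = [12, 1, 2, 4, 3, 5, 6, 0, 8, 9, 10, 11, 7]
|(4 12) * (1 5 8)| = |(1 5 8)(4 12)| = 6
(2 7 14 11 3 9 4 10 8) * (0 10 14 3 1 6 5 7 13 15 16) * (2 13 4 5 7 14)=[10, 6, 4, 9, 2, 14, 7, 3, 13, 5, 8, 1, 12, 15, 11, 16, 0]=(0 10 8 13 15 16)(1 6 7 3 9 5 14 11)(2 4)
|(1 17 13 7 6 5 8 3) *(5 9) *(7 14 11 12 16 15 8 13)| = |(1 17 7 6 9 5 13 14 11 12 16 15 8 3)| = 14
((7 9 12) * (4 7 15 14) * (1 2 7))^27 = (1 9 14 2 12 4 7 15)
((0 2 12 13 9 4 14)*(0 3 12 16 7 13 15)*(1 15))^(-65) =(0 14 16 12 13 15 4 2 3 7 1 9)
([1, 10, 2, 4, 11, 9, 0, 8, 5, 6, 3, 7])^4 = (0 4 5 1 11 9 10 7 6 3 8)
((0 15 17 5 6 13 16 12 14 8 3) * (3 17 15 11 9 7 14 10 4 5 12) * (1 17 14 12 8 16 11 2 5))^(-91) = ((0 2 5 6 13 11 9 7 12 10 4 1 17 8 14 16 3))^(-91) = (0 1 11 3 4 13 16 10 6 14 12 5 8 7 2 17 9)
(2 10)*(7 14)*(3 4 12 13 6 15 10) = [0, 1, 3, 4, 12, 5, 15, 14, 8, 9, 2, 11, 13, 6, 7, 10] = (2 3 4 12 13 6 15 10)(7 14)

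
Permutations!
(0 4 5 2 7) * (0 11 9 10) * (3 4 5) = (0 5 2 7 11 9 10)(3 4) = [5, 1, 7, 4, 3, 2, 6, 11, 8, 10, 0, 9]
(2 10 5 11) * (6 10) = (2 6 10 5 11) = [0, 1, 6, 3, 4, 11, 10, 7, 8, 9, 5, 2]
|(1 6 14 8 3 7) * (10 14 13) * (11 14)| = 9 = |(1 6 13 10 11 14 8 3 7)|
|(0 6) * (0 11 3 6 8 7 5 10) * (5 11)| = |(0 8 7 11 3 6 5 10)| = 8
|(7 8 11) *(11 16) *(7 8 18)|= 6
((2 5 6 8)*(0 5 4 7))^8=(0 5 6 8 2 4 7)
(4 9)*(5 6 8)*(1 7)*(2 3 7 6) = (1 6 8 5 2 3 7)(4 9) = [0, 6, 3, 7, 9, 2, 8, 1, 5, 4]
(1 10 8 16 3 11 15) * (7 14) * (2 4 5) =(1 10 8 16 3 11 15)(2 4 5)(7 14) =[0, 10, 4, 11, 5, 2, 6, 14, 16, 9, 8, 15, 12, 13, 7, 1, 3]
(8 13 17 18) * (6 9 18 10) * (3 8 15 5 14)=(3 8 13 17 10 6 9 18 15 5 14)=[0, 1, 2, 8, 4, 14, 9, 7, 13, 18, 6, 11, 12, 17, 3, 5, 16, 10, 15]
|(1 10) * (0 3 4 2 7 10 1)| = |(0 3 4 2 7 10)| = 6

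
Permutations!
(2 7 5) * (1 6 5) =[0, 6, 7, 3, 4, 2, 5, 1] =(1 6 5 2 7)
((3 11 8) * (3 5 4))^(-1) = ((3 11 8 5 4))^(-1) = (3 4 5 8 11)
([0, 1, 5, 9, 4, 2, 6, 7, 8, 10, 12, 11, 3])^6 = [0, 1, 2, 10, 4, 5, 6, 7, 8, 12, 3, 11, 9]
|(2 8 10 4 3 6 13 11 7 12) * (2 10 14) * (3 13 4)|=|(2 8 14)(3 6 4 13 11 7 12 10)|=24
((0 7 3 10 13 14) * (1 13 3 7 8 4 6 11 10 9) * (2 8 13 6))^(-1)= (0 14 13)(1 9 3 10 11 6)(2 4 8)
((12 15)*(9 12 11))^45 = (9 12 15 11)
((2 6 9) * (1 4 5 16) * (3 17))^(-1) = (1 16 5 4)(2 9 6)(3 17)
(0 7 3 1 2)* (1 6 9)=[7, 2, 0, 6, 4, 5, 9, 3, 8, 1]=(0 7 3 6 9 1 2)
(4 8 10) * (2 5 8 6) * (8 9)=[0, 1, 5, 3, 6, 9, 2, 7, 10, 8, 4]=(2 5 9 8 10 4 6)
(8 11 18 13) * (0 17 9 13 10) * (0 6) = (0 17 9 13 8 11 18 10 6) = [17, 1, 2, 3, 4, 5, 0, 7, 11, 13, 6, 18, 12, 8, 14, 15, 16, 9, 10]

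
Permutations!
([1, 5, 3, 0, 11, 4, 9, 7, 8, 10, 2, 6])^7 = (0 10 11 1 2 6 5 3 9 4)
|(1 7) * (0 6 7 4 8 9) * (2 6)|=|(0 2 6 7 1 4 8 9)|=8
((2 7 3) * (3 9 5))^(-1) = ((2 7 9 5 3))^(-1) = (2 3 5 9 7)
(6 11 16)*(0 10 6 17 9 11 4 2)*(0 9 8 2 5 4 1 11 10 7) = [7, 11, 9, 3, 5, 4, 1, 0, 2, 10, 6, 16, 12, 13, 14, 15, 17, 8] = (0 7)(1 11 16 17 8 2 9 10 6)(4 5)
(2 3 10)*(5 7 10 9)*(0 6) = (0 6)(2 3 9 5 7 10) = [6, 1, 3, 9, 4, 7, 0, 10, 8, 5, 2]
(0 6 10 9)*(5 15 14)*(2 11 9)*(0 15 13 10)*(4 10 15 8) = [6, 1, 11, 3, 10, 13, 0, 7, 4, 8, 2, 9, 12, 15, 5, 14] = (0 6)(2 11 9 8 4 10)(5 13 15 14)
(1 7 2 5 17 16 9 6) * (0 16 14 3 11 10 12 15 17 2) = [16, 7, 5, 11, 4, 2, 1, 0, 8, 6, 12, 10, 15, 13, 3, 17, 9, 14] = (0 16 9 6 1 7)(2 5)(3 11 10 12 15 17 14)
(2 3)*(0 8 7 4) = [8, 1, 3, 2, 0, 5, 6, 4, 7] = (0 8 7 4)(2 3)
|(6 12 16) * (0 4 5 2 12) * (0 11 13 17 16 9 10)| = 35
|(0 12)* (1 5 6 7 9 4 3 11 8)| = |(0 12)(1 5 6 7 9 4 3 11 8)| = 18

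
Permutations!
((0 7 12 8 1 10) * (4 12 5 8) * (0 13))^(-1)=((0 7 5 8 1 10 13)(4 12))^(-1)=(0 13 10 1 8 5 7)(4 12)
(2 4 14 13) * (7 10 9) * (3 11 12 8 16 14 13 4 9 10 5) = (2 9 7 5 3 11 12 8 16 14 4 13) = [0, 1, 9, 11, 13, 3, 6, 5, 16, 7, 10, 12, 8, 2, 4, 15, 14]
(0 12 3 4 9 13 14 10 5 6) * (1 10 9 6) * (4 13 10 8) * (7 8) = (0 12 3 13 14 9 10 5 1 7 8 4 6) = [12, 7, 2, 13, 6, 1, 0, 8, 4, 10, 5, 11, 3, 14, 9]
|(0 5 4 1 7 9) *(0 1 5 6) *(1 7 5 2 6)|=6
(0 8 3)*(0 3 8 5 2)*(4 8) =(0 5 2)(4 8) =[5, 1, 0, 3, 8, 2, 6, 7, 4]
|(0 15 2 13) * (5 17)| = 4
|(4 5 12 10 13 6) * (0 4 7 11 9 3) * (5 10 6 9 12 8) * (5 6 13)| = 12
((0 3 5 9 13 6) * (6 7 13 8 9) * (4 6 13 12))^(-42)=((0 3 5 13 7 12 4 6)(8 9))^(-42)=(0 4 7 5)(3 6 12 13)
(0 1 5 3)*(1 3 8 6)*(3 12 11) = [12, 5, 2, 0, 4, 8, 1, 7, 6, 9, 10, 3, 11] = (0 12 11 3)(1 5 8 6)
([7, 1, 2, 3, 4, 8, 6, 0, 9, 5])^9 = (9)(0 7)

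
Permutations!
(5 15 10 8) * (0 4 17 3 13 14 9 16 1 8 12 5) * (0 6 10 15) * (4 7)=[7, 8, 2, 13, 17, 0, 10, 4, 6, 16, 12, 11, 5, 14, 9, 15, 1, 3]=(0 7 4 17 3 13 14 9 16 1 8 6 10 12 5)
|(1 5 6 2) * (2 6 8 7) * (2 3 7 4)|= 10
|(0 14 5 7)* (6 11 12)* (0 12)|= 7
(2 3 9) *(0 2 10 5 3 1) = (0 2 1)(3 9 10 5) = [2, 0, 1, 9, 4, 3, 6, 7, 8, 10, 5]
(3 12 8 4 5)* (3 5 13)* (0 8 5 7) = (0 8 4 13 3 12 5 7) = [8, 1, 2, 12, 13, 7, 6, 0, 4, 9, 10, 11, 5, 3]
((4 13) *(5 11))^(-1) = (4 13)(5 11)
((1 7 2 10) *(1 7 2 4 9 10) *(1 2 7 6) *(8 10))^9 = (1 4 8 6 7 9 10)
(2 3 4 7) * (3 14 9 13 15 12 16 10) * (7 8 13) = (2 14 9 7)(3 4 8 13 15 12 16 10) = [0, 1, 14, 4, 8, 5, 6, 2, 13, 7, 3, 11, 16, 15, 9, 12, 10]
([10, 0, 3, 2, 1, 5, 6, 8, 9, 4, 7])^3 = (0 8 1 7 4 10 9)(2 3)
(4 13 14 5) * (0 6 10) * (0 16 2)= (0 6 10 16 2)(4 13 14 5)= [6, 1, 0, 3, 13, 4, 10, 7, 8, 9, 16, 11, 12, 14, 5, 15, 2]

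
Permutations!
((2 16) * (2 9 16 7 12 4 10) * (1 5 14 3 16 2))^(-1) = (1 10 4 12 7 2 9 16 3 14 5)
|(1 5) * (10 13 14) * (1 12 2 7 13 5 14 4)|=9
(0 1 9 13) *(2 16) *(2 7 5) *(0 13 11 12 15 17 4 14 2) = (0 1 9 11 12 15 17 4 14 2 16 7 5) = [1, 9, 16, 3, 14, 0, 6, 5, 8, 11, 10, 12, 15, 13, 2, 17, 7, 4]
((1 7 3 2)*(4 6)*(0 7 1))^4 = (7)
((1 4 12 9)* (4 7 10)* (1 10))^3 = ((1 7)(4 12 9 10))^3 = (1 7)(4 10 9 12)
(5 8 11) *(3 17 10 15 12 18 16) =[0, 1, 2, 17, 4, 8, 6, 7, 11, 9, 15, 5, 18, 13, 14, 12, 3, 10, 16] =(3 17 10 15 12 18 16)(5 8 11)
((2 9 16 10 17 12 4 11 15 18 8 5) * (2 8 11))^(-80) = (2 17 9 12 16 4 10)(11 15 18)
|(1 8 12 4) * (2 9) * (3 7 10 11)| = 4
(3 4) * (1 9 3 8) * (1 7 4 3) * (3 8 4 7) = (1 9)(3 8) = [0, 9, 2, 8, 4, 5, 6, 7, 3, 1]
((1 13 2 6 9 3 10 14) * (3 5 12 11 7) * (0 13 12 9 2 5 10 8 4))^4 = (0 10 11 4 9 12 8 5 1 3 13 14 7)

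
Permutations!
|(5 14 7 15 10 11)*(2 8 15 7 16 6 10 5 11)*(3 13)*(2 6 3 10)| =|(2 8 15 5 14 16 3 13 10 6)| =10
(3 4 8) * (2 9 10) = (2 9 10)(3 4 8) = [0, 1, 9, 4, 8, 5, 6, 7, 3, 10, 2]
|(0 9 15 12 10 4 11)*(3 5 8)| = |(0 9 15 12 10 4 11)(3 5 8)| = 21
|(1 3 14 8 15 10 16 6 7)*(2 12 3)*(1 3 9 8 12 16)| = |(1 2 16 6 7 3 14 12 9 8 15 10)| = 12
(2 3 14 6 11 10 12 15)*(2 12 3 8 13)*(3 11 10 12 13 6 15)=(2 8 6 10 11 12 3 14 15 13)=[0, 1, 8, 14, 4, 5, 10, 7, 6, 9, 11, 12, 3, 2, 15, 13]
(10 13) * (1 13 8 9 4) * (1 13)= (4 13 10 8 9)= [0, 1, 2, 3, 13, 5, 6, 7, 9, 4, 8, 11, 12, 10]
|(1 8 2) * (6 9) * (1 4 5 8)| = |(2 4 5 8)(6 9)| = 4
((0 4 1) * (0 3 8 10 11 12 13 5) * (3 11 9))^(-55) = ((0 4 1 11 12 13 5)(3 8 10 9))^(-55) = (0 4 1 11 12 13 5)(3 8 10 9)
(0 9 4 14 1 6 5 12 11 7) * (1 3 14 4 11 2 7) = [9, 6, 7, 14, 4, 12, 5, 0, 8, 11, 10, 1, 2, 13, 3] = (0 9 11 1 6 5 12 2 7)(3 14)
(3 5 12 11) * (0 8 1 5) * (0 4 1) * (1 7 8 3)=(0 3 4 7 8)(1 5 12 11)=[3, 5, 2, 4, 7, 12, 6, 8, 0, 9, 10, 1, 11]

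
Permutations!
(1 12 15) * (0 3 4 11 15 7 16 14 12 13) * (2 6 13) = (0 3 4 11 15 1 2 6 13)(7 16 14 12) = [3, 2, 6, 4, 11, 5, 13, 16, 8, 9, 10, 15, 7, 0, 12, 1, 14]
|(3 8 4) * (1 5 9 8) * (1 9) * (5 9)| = |(1 9 8 4 3 5)| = 6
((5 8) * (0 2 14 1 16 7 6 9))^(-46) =(0 14 16 6)(1 7 9 2)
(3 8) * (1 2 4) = (1 2 4)(3 8) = [0, 2, 4, 8, 1, 5, 6, 7, 3]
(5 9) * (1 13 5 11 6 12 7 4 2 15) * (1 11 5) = (1 13)(2 15 11 6 12 7 4)(5 9) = [0, 13, 15, 3, 2, 9, 12, 4, 8, 5, 10, 6, 7, 1, 14, 11]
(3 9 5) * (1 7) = (1 7)(3 9 5) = [0, 7, 2, 9, 4, 3, 6, 1, 8, 5]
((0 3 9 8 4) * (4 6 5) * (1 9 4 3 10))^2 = (0 1 8 5 4 10 9 6 3)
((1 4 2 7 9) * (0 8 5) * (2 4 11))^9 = ((0 8 5)(1 11 2 7 9))^9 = (1 9 7 2 11)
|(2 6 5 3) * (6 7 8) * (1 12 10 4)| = |(1 12 10 4)(2 7 8 6 5 3)| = 12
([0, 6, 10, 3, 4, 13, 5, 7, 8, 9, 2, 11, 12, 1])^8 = [0, 1, 2, 3, 4, 5, 6, 7, 8, 9, 10, 11, 12, 13]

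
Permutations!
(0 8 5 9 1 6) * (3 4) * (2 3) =(0 8 5 9 1 6)(2 3 4) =[8, 6, 3, 4, 2, 9, 0, 7, 5, 1]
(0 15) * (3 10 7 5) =(0 15)(3 10 7 5) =[15, 1, 2, 10, 4, 3, 6, 5, 8, 9, 7, 11, 12, 13, 14, 0]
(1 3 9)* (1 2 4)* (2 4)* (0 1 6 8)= (0 1 3 9 4 6 8)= [1, 3, 2, 9, 6, 5, 8, 7, 0, 4]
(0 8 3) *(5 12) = [8, 1, 2, 0, 4, 12, 6, 7, 3, 9, 10, 11, 5] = (0 8 3)(5 12)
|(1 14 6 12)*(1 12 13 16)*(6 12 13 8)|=10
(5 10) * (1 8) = (1 8)(5 10) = [0, 8, 2, 3, 4, 10, 6, 7, 1, 9, 5]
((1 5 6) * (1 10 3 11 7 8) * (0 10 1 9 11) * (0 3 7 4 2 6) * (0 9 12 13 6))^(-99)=(0 13 11 7 1 2 12 9 10 6 4 8 5)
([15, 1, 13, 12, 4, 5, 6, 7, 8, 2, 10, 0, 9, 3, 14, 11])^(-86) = (0 15 11)(2 9 12 3 13)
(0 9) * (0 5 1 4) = (0 9 5 1 4) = [9, 4, 2, 3, 0, 1, 6, 7, 8, 5]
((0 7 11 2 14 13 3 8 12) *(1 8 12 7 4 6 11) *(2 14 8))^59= (0 11 3 4 14 12 6 13)(1 7 8 2)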